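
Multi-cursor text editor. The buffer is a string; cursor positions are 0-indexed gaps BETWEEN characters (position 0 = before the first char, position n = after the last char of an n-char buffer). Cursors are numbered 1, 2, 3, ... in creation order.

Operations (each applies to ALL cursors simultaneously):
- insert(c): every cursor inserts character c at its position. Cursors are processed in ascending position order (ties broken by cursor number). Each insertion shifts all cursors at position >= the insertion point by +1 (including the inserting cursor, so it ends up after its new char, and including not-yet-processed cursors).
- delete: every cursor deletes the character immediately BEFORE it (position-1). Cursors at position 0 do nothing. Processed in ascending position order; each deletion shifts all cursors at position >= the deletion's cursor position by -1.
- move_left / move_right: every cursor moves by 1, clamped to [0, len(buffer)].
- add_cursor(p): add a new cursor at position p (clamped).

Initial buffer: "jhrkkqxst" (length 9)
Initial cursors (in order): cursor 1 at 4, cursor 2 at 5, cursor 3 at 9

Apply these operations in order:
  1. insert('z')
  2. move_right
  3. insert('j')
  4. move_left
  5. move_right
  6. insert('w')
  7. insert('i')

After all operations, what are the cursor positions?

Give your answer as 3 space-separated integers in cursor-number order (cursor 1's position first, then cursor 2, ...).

Answer: 9 14 21

Derivation:
After op 1 (insert('z')): buffer="jhrkzkzqxstz" (len 12), cursors c1@5 c2@7 c3@12, authorship ....1.2....3
After op 2 (move_right): buffer="jhrkzkzqxstz" (len 12), cursors c1@6 c2@8 c3@12, authorship ....1.2....3
After op 3 (insert('j')): buffer="jhrkzkjzqjxstzj" (len 15), cursors c1@7 c2@10 c3@15, authorship ....1.12.2...33
After op 4 (move_left): buffer="jhrkzkjzqjxstzj" (len 15), cursors c1@6 c2@9 c3@14, authorship ....1.12.2...33
After op 5 (move_right): buffer="jhrkzkjzqjxstzj" (len 15), cursors c1@7 c2@10 c3@15, authorship ....1.12.2...33
After op 6 (insert('w')): buffer="jhrkzkjwzqjwxstzjw" (len 18), cursors c1@8 c2@12 c3@18, authorship ....1.112.22...333
After op 7 (insert('i')): buffer="jhrkzkjwizqjwixstzjwi" (len 21), cursors c1@9 c2@14 c3@21, authorship ....1.1112.222...3333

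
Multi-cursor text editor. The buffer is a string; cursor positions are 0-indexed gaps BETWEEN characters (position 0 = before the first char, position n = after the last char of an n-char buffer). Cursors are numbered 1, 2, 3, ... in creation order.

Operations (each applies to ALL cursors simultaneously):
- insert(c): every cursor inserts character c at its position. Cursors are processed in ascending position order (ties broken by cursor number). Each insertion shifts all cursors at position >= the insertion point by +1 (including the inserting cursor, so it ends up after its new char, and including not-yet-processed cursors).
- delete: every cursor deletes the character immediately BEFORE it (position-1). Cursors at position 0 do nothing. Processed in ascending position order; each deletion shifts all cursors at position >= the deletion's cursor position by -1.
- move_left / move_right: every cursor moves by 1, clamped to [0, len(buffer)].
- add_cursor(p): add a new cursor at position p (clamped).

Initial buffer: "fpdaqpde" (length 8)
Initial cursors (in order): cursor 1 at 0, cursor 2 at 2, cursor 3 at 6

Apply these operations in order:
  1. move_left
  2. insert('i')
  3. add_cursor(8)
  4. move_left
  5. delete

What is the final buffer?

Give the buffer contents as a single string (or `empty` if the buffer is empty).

After op 1 (move_left): buffer="fpdaqpde" (len 8), cursors c1@0 c2@1 c3@5, authorship ........
After op 2 (insert('i')): buffer="ifipdaqipde" (len 11), cursors c1@1 c2@3 c3@8, authorship 1.2....3...
After op 3 (add_cursor(8)): buffer="ifipdaqipde" (len 11), cursors c1@1 c2@3 c3@8 c4@8, authorship 1.2....3...
After op 4 (move_left): buffer="ifipdaqipde" (len 11), cursors c1@0 c2@2 c3@7 c4@7, authorship 1.2....3...
After op 5 (delete): buffer="iipdipde" (len 8), cursors c1@0 c2@1 c3@4 c4@4, authorship 12..3...

Answer: iipdipde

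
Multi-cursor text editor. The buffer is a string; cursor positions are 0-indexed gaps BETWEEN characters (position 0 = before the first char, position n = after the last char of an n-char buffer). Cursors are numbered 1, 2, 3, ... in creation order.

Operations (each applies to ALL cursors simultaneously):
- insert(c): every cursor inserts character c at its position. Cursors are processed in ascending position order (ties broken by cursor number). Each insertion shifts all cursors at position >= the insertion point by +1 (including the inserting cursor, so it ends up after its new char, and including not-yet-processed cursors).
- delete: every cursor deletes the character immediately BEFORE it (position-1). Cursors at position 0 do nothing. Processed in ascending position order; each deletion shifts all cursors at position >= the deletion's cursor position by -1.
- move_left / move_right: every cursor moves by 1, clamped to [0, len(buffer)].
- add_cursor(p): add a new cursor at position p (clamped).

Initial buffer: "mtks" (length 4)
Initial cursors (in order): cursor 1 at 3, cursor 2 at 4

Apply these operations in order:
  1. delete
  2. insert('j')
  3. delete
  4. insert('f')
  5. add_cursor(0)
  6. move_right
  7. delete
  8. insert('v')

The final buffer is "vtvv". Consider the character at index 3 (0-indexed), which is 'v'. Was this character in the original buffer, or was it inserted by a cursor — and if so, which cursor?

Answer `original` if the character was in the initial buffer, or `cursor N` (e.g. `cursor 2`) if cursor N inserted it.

After op 1 (delete): buffer="mt" (len 2), cursors c1@2 c2@2, authorship ..
After op 2 (insert('j')): buffer="mtjj" (len 4), cursors c1@4 c2@4, authorship ..12
After op 3 (delete): buffer="mt" (len 2), cursors c1@2 c2@2, authorship ..
After op 4 (insert('f')): buffer="mtff" (len 4), cursors c1@4 c2@4, authorship ..12
After op 5 (add_cursor(0)): buffer="mtff" (len 4), cursors c3@0 c1@4 c2@4, authorship ..12
After op 6 (move_right): buffer="mtff" (len 4), cursors c3@1 c1@4 c2@4, authorship ..12
After op 7 (delete): buffer="t" (len 1), cursors c3@0 c1@1 c2@1, authorship .
After op 8 (insert('v')): buffer="vtvv" (len 4), cursors c3@1 c1@4 c2@4, authorship 3.12
Authorship (.=original, N=cursor N): 3 . 1 2
Index 3: author = 2

Answer: cursor 2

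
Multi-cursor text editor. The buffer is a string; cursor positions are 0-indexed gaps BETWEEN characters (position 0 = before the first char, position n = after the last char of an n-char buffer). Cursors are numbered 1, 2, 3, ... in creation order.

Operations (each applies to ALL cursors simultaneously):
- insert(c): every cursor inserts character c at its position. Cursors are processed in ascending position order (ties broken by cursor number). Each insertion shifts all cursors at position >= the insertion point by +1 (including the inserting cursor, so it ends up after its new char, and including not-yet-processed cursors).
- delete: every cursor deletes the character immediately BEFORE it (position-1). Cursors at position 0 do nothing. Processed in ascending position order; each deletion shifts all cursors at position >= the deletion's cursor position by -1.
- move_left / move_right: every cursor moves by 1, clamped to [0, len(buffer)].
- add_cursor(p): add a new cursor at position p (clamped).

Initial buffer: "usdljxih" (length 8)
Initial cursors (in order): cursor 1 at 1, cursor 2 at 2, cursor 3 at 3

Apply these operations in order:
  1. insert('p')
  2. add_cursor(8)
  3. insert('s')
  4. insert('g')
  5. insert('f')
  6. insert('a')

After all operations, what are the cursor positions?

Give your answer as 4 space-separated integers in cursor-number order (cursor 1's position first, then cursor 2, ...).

After op 1 (insert('p')): buffer="upspdpljxih" (len 11), cursors c1@2 c2@4 c3@6, authorship .1.2.3.....
After op 2 (add_cursor(8)): buffer="upspdpljxih" (len 11), cursors c1@2 c2@4 c3@6 c4@8, authorship .1.2.3.....
After op 3 (insert('s')): buffer="upsspsdpsljsxih" (len 15), cursors c1@3 c2@6 c3@9 c4@12, authorship .11.22.33..4...
After op 4 (insert('g')): buffer="upsgspsgdpsgljsgxih" (len 19), cursors c1@4 c2@8 c3@12 c4@16, authorship .111.222.333..44...
After op 5 (insert('f')): buffer="upsgfspsgfdpsgfljsgfxih" (len 23), cursors c1@5 c2@10 c3@15 c4@20, authorship .1111.2222.3333..444...
After op 6 (insert('a')): buffer="upsgfaspsgfadpsgfaljsgfaxih" (len 27), cursors c1@6 c2@12 c3@18 c4@24, authorship .11111.22222.33333..4444...

Answer: 6 12 18 24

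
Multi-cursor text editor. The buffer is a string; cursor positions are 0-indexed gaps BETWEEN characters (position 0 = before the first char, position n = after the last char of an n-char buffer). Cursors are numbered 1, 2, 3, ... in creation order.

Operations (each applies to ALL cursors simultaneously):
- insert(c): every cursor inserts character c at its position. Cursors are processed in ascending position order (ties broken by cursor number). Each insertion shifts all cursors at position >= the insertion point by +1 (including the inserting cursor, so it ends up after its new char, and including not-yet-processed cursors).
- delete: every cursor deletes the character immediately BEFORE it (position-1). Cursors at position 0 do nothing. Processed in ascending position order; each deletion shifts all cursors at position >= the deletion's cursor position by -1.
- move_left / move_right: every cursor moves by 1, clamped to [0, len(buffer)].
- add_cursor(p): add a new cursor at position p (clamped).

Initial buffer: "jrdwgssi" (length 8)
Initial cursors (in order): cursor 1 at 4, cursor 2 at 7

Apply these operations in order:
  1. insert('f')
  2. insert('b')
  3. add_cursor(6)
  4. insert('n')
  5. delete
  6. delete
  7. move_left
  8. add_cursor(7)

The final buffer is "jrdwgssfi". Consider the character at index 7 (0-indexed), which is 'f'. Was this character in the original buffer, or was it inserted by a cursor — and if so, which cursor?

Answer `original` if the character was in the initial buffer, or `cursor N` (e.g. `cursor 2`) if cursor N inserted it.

After op 1 (insert('f')): buffer="jrdwfgssfi" (len 10), cursors c1@5 c2@9, authorship ....1...2.
After op 2 (insert('b')): buffer="jrdwfbgssfbi" (len 12), cursors c1@6 c2@11, authorship ....11...22.
After op 3 (add_cursor(6)): buffer="jrdwfbgssfbi" (len 12), cursors c1@6 c3@6 c2@11, authorship ....11...22.
After op 4 (insert('n')): buffer="jrdwfbnngssfbni" (len 15), cursors c1@8 c3@8 c2@14, authorship ....1113...222.
After op 5 (delete): buffer="jrdwfbgssfbi" (len 12), cursors c1@6 c3@6 c2@11, authorship ....11...22.
After op 6 (delete): buffer="jrdwgssfi" (len 9), cursors c1@4 c3@4 c2@8, authorship .......2.
After op 7 (move_left): buffer="jrdwgssfi" (len 9), cursors c1@3 c3@3 c2@7, authorship .......2.
After op 8 (add_cursor(7)): buffer="jrdwgssfi" (len 9), cursors c1@3 c3@3 c2@7 c4@7, authorship .......2.
Authorship (.=original, N=cursor N): . . . . . . . 2 .
Index 7: author = 2

Answer: cursor 2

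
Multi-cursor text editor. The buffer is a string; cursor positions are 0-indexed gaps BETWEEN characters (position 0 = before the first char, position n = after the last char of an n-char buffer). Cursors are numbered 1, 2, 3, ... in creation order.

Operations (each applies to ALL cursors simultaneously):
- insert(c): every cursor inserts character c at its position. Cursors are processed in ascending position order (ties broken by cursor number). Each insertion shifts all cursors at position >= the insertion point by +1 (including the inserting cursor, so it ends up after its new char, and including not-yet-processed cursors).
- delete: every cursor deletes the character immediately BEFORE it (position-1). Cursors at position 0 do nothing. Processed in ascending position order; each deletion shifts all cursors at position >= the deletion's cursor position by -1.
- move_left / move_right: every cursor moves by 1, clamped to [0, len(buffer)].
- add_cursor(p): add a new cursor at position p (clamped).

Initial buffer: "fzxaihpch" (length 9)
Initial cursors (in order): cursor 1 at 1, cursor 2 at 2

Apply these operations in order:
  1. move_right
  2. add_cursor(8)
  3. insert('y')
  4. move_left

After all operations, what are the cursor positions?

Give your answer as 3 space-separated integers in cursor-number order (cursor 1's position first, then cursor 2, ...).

After op 1 (move_right): buffer="fzxaihpch" (len 9), cursors c1@2 c2@3, authorship .........
After op 2 (add_cursor(8)): buffer="fzxaihpch" (len 9), cursors c1@2 c2@3 c3@8, authorship .........
After op 3 (insert('y')): buffer="fzyxyaihpcyh" (len 12), cursors c1@3 c2@5 c3@11, authorship ..1.2.....3.
After op 4 (move_left): buffer="fzyxyaihpcyh" (len 12), cursors c1@2 c2@4 c3@10, authorship ..1.2.....3.

Answer: 2 4 10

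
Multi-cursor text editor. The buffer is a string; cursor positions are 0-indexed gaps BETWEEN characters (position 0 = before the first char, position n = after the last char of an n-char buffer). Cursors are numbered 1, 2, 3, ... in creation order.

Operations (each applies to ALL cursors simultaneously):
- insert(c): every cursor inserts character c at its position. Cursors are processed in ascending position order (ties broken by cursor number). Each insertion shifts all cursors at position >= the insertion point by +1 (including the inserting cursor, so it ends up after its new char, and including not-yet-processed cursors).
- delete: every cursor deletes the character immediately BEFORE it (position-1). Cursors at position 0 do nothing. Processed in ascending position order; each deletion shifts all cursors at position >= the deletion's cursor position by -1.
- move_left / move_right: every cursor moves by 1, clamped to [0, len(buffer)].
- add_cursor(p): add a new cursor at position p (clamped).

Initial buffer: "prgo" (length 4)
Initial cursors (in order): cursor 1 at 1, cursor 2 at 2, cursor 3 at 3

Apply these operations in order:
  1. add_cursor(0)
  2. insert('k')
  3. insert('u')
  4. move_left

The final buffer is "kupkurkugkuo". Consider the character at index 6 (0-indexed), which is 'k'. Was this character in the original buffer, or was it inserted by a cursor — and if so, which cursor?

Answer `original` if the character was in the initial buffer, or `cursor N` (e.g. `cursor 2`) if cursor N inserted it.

Answer: cursor 2

Derivation:
After op 1 (add_cursor(0)): buffer="prgo" (len 4), cursors c4@0 c1@1 c2@2 c3@3, authorship ....
After op 2 (insert('k')): buffer="kpkrkgko" (len 8), cursors c4@1 c1@3 c2@5 c3@7, authorship 4.1.2.3.
After op 3 (insert('u')): buffer="kupkurkugkuo" (len 12), cursors c4@2 c1@5 c2@8 c3@11, authorship 44.11.22.33.
After op 4 (move_left): buffer="kupkurkugkuo" (len 12), cursors c4@1 c1@4 c2@7 c3@10, authorship 44.11.22.33.
Authorship (.=original, N=cursor N): 4 4 . 1 1 . 2 2 . 3 3 .
Index 6: author = 2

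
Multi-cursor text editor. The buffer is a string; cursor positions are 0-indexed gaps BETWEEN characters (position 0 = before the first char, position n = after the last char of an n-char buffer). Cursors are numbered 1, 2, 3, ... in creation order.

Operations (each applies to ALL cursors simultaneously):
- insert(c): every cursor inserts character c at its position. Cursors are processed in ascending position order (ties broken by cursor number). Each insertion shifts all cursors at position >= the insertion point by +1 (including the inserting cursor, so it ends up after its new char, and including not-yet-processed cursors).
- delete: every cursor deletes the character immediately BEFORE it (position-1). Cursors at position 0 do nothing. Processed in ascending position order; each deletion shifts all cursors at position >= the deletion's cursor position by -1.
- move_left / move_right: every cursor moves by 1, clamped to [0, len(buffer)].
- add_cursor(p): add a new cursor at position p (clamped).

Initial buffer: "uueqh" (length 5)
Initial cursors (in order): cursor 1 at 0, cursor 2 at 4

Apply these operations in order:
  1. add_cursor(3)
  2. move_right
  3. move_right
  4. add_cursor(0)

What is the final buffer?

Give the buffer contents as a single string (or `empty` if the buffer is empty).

Answer: uueqh

Derivation:
After op 1 (add_cursor(3)): buffer="uueqh" (len 5), cursors c1@0 c3@3 c2@4, authorship .....
After op 2 (move_right): buffer="uueqh" (len 5), cursors c1@1 c3@4 c2@5, authorship .....
After op 3 (move_right): buffer="uueqh" (len 5), cursors c1@2 c2@5 c3@5, authorship .....
After op 4 (add_cursor(0)): buffer="uueqh" (len 5), cursors c4@0 c1@2 c2@5 c3@5, authorship .....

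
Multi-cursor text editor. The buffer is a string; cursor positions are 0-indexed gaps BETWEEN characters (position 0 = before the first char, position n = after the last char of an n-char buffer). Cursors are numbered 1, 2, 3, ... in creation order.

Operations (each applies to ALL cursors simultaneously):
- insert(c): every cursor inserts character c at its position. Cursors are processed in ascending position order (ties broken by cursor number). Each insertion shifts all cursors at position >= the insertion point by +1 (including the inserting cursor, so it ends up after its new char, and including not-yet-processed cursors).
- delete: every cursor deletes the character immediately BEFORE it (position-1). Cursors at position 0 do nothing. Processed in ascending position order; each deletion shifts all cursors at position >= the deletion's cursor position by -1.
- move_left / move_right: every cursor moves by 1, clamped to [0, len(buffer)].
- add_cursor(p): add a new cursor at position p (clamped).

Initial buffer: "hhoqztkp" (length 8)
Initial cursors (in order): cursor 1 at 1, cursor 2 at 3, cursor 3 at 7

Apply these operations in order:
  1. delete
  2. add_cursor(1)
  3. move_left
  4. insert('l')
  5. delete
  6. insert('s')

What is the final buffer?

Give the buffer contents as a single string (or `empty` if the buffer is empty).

After op 1 (delete): buffer="hqztp" (len 5), cursors c1@0 c2@1 c3@4, authorship .....
After op 2 (add_cursor(1)): buffer="hqztp" (len 5), cursors c1@0 c2@1 c4@1 c3@4, authorship .....
After op 3 (move_left): buffer="hqztp" (len 5), cursors c1@0 c2@0 c4@0 c3@3, authorship .....
After op 4 (insert('l')): buffer="lllhqzltp" (len 9), cursors c1@3 c2@3 c4@3 c3@7, authorship 124...3..
After op 5 (delete): buffer="hqztp" (len 5), cursors c1@0 c2@0 c4@0 c3@3, authorship .....
After op 6 (insert('s')): buffer="ssshqzstp" (len 9), cursors c1@3 c2@3 c4@3 c3@7, authorship 124...3..

Answer: ssshqzstp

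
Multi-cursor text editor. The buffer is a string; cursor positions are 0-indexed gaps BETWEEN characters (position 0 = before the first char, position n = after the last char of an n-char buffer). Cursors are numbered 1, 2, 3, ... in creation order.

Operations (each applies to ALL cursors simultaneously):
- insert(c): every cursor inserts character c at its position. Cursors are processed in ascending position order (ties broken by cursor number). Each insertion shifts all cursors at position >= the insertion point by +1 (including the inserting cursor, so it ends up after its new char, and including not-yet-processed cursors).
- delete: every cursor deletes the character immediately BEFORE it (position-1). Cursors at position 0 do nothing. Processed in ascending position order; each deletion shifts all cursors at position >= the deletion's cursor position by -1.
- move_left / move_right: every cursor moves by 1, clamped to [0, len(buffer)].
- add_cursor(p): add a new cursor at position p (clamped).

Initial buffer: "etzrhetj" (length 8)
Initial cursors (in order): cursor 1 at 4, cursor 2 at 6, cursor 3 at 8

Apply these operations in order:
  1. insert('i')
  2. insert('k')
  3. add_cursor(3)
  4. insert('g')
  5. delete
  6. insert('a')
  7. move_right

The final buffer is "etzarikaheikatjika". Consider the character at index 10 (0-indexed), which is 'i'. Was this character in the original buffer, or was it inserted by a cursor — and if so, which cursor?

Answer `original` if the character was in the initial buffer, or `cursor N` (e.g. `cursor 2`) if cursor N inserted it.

After op 1 (insert('i')): buffer="etzriheitji" (len 11), cursors c1@5 c2@8 c3@11, authorship ....1..2..3
After op 2 (insert('k')): buffer="etzrikheiktjik" (len 14), cursors c1@6 c2@10 c3@14, authorship ....11..22..33
After op 3 (add_cursor(3)): buffer="etzrikheiktjik" (len 14), cursors c4@3 c1@6 c2@10 c3@14, authorship ....11..22..33
After op 4 (insert('g')): buffer="etzgrikgheikgtjikg" (len 18), cursors c4@4 c1@8 c2@13 c3@18, authorship ...4.111..222..333
After op 5 (delete): buffer="etzrikheiktjik" (len 14), cursors c4@3 c1@6 c2@10 c3@14, authorship ....11..22..33
After op 6 (insert('a')): buffer="etzarikaheikatjika" (len 18), cursors c4@4 c1@8 c2@13 c3@18, authorship ...4.111..222..333
After op 7 (move_right): buffer="etzarikaheikatjika" (len 18), cursors c4@5 c1@9 c2@14 c3@18, authorship ...4.111..222..333
Authorship (.=original, N=cursor N): . . . 4 . 1 1 1 . . 2 2 2 . . 3 3 3
Index 10: author = 2

Answer: cursor 2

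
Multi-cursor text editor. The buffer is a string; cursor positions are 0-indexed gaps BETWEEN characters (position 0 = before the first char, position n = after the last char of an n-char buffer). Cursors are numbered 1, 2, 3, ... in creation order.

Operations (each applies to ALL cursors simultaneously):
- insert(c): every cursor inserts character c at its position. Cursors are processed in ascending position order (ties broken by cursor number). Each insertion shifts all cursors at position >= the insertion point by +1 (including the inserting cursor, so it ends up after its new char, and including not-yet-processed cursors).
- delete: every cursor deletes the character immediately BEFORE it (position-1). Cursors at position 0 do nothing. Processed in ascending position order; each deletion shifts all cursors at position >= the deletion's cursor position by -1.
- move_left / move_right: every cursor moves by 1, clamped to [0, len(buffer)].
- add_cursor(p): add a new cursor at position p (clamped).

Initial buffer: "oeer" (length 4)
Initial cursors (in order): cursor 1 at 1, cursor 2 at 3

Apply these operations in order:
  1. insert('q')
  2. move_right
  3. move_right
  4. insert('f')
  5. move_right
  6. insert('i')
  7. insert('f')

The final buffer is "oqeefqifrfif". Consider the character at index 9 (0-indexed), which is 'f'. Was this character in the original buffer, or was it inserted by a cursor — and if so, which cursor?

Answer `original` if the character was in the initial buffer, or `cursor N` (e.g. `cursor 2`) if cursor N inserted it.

After op 1 (insert('q')): buffer="oqeeqr" (len 6), cursors c1@2 c2@5, authorship .1..2.
After op 2 (move_right): buffer="oqeeqr" (len 6), cursors c1@3 c2@6, authorship .1..2.
After op 3 (move_right): buffer="oqeeqr" (len 6), cursors c1@4 c2@6, authorship .1..2.
After op 4 (insert('f')): buffer="oqeefqrf" (len 8), cursors c1@5 c2@8, authorship .1..12.2
After op 5 (move_right): buffer="oqeefqrf" (len 8), cursors c1@6 c2@8, authorship .1..12.2
After op 6 (insert('i')): buffer="oqeefqirfi" (len 10), cursors c1@7 c2@10, authorship .1..121.22
After op 7 (insert('f')): buffer="oqeefqifrfif" (len 12), cursors c1@8 c2@12, authorship .1..1211.222
Authorship (.=original, N=cursor N): . 1 . . 1 2 1 1 . 2 2 2
Index 9: author = 2

Answer: cursor 2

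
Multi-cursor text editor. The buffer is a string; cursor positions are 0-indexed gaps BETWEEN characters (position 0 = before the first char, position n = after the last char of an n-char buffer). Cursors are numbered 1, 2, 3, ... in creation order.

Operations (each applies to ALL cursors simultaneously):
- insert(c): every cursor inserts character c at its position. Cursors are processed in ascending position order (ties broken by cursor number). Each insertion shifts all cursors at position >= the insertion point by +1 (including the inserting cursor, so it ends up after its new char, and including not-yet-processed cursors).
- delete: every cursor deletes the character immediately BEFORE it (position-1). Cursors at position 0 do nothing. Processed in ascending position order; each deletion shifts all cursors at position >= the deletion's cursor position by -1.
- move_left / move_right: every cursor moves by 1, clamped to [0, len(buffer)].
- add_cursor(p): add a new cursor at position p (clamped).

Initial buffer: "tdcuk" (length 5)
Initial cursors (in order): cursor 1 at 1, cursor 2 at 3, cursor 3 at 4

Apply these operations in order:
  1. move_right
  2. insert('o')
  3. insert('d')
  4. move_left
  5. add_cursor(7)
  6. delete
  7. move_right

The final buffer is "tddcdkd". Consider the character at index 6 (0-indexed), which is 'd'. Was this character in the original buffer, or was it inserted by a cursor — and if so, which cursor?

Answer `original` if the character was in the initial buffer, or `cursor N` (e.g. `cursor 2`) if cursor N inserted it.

Answer: cursor 3

Derivation:
After op 1 (move_right): buffer="tdcuk" (len 5), cursors c1@2 c2@4 c3@5, authorship .....
After op 2 (insert('o')): buffer="tdocuoko" (len 8), cursors c1@3 c2@6 c3@8, authorship ..1..2.3
After op 3 (insert('d')): buffer="tdodcuodkod" (len 11), cursors c1@4 c2@8 c3@11, authorship ..11..22.33
After op 4 (move_left): buffer="tdodcuodkod" (len 11), cursors c1@3 c2@7 c3@10, authorship ..11..22.33
After op 5 (add_cursor(7)): buffer="tdodcuodkod" (len 11), cursors c1@3 c2@7 c4@7 c3@10, authorship ..11..22.33
After op 6 (delete): buffer="tddcdkd" (len 7), cursors c1@2 c2@4 c4@4 c3@6, authorship ..1.2.3
After op 7 (move_right): buffer="tddcdkd" (len 7), cursors c1@3 c2@5 c4@5 c3@7, authorship ..1.2.3
Authorship (.=original, N=cursor N): . . 1 . 2 . 3
Index 6: author = 3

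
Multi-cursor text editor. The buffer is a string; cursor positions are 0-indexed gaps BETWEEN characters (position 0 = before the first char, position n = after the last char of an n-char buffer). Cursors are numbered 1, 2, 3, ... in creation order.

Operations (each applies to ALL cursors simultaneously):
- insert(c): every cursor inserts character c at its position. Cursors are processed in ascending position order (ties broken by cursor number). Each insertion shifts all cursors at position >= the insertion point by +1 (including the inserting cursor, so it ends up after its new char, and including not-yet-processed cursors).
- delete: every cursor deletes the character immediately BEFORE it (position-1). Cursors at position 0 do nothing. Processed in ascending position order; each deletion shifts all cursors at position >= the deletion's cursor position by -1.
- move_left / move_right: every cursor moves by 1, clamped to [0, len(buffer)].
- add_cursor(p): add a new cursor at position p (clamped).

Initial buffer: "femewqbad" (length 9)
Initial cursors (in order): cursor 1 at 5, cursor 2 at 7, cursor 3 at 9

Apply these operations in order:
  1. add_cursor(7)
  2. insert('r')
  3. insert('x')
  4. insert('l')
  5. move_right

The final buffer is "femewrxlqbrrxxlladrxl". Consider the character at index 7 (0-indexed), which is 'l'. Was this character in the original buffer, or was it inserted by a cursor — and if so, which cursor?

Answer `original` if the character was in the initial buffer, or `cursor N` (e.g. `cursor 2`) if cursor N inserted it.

After op 1 (add_cursor(7)): buffer="femewqbad" (len 9), cursors c1@5 c2@7 c4@7 c3@9, authorship .........
After op 2 (insert('r')): buffer="femewrqbrradr" (len 13), cursors c1@6 c2@10 c4@10 c3@13, authorship .....1..24..3
After op 3 (insert('x')): buffer="femewrxqbrrxxadrx" (len 17), cursors c1@7 c2@13 c4@13 c3@17, authorship .....11..2424..33
After op 4 (insert('l')): buffer="femewrxlqbrrxxlladrxl" (len 21), cursors c1@8 c2@16 c4@16 c3@21, authorship .....111..242424..333
After op 5 (move_right): buffer="femewrxlqbrrxxlladrxl" (len 21), cursors c1@9 c2@17 c4@17 c3@21, authorship .....111..242424..333
Authorship (.=original, N=cursor N): . . . . . 1 1 1 . . 2 4 2 4 2 4 . . 3 3 3
Index 7: author = 1

Answer: cursor 1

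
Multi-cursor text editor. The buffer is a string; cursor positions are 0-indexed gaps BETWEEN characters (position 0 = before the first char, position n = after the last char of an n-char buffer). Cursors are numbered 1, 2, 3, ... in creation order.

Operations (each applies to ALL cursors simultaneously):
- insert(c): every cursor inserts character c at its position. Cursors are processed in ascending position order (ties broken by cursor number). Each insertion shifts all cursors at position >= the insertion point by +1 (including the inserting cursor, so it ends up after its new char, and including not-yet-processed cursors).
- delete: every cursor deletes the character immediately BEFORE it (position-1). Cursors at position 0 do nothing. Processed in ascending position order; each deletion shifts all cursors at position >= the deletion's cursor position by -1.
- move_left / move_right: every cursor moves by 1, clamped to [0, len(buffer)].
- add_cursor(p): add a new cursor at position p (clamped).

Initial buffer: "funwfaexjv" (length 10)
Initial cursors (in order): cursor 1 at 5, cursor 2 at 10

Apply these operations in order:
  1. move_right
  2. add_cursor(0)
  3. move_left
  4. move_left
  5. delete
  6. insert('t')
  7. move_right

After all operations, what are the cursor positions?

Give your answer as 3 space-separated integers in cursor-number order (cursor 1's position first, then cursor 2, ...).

After op 1 (move_right): buffer="funwfaexjv" (len 10), cursors c1@6 c2@10, authorship ..........
After op 2 (add_cursor(0)): buffer="funwfaexjv" (len 10), cursors c3@0 c1@6 c2@10, authorship ..........
After op 3 (move_left): buffer="funwfaexjv" (len 10), cursors c3@0 c1@5 c2@9, authorship ..........
After op 4 (move_left): buffer="funwfaexjv" (len 10), cursors c3@0 c1@4 c2@8, authorship ..........
After op 5 (delete): buffer="funfaejv" (len 8), cursors c3@0 c1@3 c2@6, authorship ........
After op 6 (insert('t')): buffer="tfuntfaetjv" (len 11), cursors c3@1 c1@5 c2@9, authorship 3...1...2..
After op 7 (move_right): buffer="tfuntfaetjv" (len 11), cursors c3@2 c1@6 c2@10, authorship 3...1...2..

Answer: 6 10 2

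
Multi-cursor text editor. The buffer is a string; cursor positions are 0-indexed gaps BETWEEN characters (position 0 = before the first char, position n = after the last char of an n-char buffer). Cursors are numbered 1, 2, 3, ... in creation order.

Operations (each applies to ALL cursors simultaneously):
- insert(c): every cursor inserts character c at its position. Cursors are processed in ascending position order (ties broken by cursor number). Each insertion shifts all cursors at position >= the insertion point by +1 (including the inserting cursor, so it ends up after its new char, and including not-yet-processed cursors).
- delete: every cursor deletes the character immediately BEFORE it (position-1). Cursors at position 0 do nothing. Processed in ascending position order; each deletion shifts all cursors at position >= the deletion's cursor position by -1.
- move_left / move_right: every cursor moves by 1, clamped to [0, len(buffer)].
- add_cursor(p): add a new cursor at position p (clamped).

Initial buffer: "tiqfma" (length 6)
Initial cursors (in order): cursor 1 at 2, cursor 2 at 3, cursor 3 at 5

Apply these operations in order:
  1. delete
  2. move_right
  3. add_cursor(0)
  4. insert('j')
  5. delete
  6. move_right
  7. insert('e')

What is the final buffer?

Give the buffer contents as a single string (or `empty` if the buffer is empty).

Answer: tefaeee

Derivation:
After op 1 (delete): buffer="tfa" (len 3), cursors c1@1 c2@1 c3@2, authorship ...
After op 2 (move_right): buffer="tfa" (len 3), cursors c1@2 c2@2 c3@3, authorship ...
After op 3 (add_cursor(0)): buffer="tfa" (len 3), cursors c4@0 c1@2 c2@2 c3@3, authorship ...
After op 4 (insert('j')): buffer="jtfjjaj" (len 7), cursors c4@1 c1@5 c2@5 c3@7, authorship 4..12.3
After op 5 (delete): buffer="tfa" (len 3), cursors c4@0 c1@2 c2@2 c3@3, authorship ...
After op 6 (move_right): buffer="tfa" (len 3), cursors c4@1 c1@3 c2@3 c3@3, authorship ...
After op 7 (insert('e')): buffer="tefaeee" (len 7), cursors c4@2 c1@7 c2@7 c3@7, authorship .4..123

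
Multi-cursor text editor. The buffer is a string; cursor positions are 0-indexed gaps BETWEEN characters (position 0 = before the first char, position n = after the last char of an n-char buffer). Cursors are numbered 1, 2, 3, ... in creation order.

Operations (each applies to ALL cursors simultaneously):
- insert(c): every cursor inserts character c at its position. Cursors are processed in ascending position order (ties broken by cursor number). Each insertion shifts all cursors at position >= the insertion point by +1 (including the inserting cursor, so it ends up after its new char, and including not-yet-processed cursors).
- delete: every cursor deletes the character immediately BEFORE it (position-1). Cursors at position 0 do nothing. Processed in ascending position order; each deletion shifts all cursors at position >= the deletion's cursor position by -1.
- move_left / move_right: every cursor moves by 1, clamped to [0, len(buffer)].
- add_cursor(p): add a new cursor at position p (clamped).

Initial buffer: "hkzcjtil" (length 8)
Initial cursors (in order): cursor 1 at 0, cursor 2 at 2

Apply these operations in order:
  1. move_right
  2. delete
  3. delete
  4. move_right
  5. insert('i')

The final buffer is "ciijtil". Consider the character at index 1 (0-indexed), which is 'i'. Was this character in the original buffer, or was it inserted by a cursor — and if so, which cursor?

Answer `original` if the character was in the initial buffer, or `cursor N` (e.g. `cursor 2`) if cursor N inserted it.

After op 1 (move_right): buffer="hkzcjtil" (len 8), cursors c1@1 c2@3, authorship ........
After op 2 (delete): buffer="kcjtil" (len 6), cursors c1@0 c2@1, authorship ......
After op 3 (delete): buffer="cjtil" (len 5), cursors c1@0 c2@0, authorship .....
After op 4 (move_right): buffer="cjtil" (len 5), cursors c1@1 c2@1, authorship .....
After op 5 (insert('i')): buffer="ciijtil" (len 7), cursors c1@3 c2@3, authorship .12....
Authorship (.=original, N=cursor N): . 1 2 . . . .
Index 1: author = 1

Answer: cursor 1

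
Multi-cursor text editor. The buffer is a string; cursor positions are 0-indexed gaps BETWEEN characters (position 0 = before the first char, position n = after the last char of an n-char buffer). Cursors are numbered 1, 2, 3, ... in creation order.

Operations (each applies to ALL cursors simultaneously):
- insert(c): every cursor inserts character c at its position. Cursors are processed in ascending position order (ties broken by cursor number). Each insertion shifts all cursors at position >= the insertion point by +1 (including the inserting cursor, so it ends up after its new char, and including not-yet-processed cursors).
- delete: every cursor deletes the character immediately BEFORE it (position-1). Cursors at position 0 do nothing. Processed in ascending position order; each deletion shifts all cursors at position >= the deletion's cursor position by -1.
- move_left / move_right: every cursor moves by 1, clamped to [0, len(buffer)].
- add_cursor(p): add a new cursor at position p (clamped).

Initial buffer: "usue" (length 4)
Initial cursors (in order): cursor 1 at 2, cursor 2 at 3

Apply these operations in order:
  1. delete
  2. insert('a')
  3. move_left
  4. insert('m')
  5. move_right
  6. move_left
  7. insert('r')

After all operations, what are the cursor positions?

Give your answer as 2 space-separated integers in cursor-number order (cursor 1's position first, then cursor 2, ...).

Answer: 6 6

Derivation:
After op 1 (delete): buffer="ue" (len 2), cursors c1@1 c2@1, authorship ..
After op 2 (insert('a')): buffer="uaae" (len 4), cursors c1@3 c2@3, authorship .12.
After op 3 (move_left): buffer="uaae" (len 4), cursors c1@2 c2@2, authorship .12.
After op 4 (insert('m')): buffer="uammae" (len 6), cursors c1@4 c2@4, authorship .1122.
After op 5 (move_right): buffer="uammae" (len 6), cursors c1@5 c2@5, authorship .1122.
After op 6 (move_left): buffer="uammae" (len 6), cursors c1@4 c2@4, authorship .1122.
After op 7 (insert('r')): buffer="uammrrae" (len 8), cursors c1@6 c2@6, authorship .112122.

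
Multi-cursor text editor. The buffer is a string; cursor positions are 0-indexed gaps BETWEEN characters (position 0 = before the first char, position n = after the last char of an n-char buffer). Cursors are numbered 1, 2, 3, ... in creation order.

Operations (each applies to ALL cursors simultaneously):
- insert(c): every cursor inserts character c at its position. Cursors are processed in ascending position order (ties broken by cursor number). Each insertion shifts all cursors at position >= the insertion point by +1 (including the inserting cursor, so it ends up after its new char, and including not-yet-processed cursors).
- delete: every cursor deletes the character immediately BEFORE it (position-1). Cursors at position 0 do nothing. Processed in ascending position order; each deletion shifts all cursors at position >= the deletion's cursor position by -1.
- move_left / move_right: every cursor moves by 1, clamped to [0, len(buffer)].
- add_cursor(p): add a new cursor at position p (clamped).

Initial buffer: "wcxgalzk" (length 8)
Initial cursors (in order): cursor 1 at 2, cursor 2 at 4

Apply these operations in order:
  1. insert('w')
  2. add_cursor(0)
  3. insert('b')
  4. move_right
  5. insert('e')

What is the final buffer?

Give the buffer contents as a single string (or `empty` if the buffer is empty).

After op 1 (insert('w')): buffer="wcwxgwalzk" (len 10), cursors c1@3 c2@6, authorship ..1..2....
After op 2 (add_cursor(0)): buffer="wcwxgwalzk" (len 10), cursors c3@0 c1@3 c2@6, authorship ..1..2....
After op 3 (insert('b')): buffer="bwcwbxgwbalzk" (len 13), cursors c3@1 c1@5 c2@9, authorship 3..11..22....
After op 4 (move_right): buffer="bwcwbxgwbalzk" (len 13), cursors c3@2 c1@6 c2@10, authorship 3..11..22....
After op 5 (insert('e')): buffer="bwecwbxegwbaelzk" (len 16), cursors c3@3 c1@8 c2@13, authorship 3.3.11.1.22.2...

Answer: bwecwbxegwbaelzk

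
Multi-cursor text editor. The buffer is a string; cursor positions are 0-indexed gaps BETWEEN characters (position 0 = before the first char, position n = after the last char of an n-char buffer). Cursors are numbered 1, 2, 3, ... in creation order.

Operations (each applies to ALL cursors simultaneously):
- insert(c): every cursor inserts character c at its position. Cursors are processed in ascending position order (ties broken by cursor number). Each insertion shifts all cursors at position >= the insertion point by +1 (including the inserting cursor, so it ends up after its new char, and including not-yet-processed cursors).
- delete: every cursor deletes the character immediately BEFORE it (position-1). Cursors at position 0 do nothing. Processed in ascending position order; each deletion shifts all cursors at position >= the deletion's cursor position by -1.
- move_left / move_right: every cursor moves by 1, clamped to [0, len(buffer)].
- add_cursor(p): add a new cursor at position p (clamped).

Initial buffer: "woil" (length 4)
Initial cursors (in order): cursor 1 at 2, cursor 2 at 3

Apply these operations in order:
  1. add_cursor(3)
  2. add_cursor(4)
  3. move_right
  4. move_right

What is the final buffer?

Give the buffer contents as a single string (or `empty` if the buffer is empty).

Answer: woil

Derivation:
After op 1 (add_cursor(3)): buffer="woil" (len 4), cursors c1@2 c2@3 c3@3, authorship ....
After op 2 (add_cursor(4)): buffer="woil" (len 4), cursors c1@2 c2@3 c3@3 c4@4, authorship ....
After op 3 (move_right): buffer="woil" (len 4), cursors c1@3 c2@4 c3@4 c4@4, authorship ....
After op 4 (move_right): buffer="woil" (len 4), cursors c1@4 c2@4 c3@4 c4@4, authorship ....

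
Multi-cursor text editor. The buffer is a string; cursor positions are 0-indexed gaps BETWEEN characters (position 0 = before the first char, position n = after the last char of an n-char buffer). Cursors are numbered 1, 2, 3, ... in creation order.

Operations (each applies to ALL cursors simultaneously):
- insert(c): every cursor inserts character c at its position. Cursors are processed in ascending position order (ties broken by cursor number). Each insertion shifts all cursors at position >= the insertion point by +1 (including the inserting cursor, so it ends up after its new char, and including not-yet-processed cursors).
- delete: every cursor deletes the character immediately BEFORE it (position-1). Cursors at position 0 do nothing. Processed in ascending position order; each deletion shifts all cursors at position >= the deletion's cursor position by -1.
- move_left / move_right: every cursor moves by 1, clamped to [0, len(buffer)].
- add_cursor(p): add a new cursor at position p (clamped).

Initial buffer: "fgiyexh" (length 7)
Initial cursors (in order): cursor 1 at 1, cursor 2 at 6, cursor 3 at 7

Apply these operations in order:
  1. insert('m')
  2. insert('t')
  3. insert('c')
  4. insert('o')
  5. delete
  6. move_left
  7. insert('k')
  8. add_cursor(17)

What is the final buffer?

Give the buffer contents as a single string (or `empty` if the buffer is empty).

Answer: fmtkcgiyexmtkchmtkc

Derivation:
After op 1 (insert('m')): buffer="fmgiyexmhm" (len 10), cursors c1@2 c2@8 c3@10, authorship .1.....2.3
After op 2 (insert('t')): buffer="fmtgiyexmthmt" (len 13), cursors c1@3 c2@10 c3@13, authorship .11.....22.33
After op 3 (insert('c')): buffer="fmtcgiyexmtchmtc" (len 16), cursors c1@4 c2@12 c3@16, authorship .111.....222.333
After op 4 (insert('o')): buffer="fmtcogiyexmtcohmtco" (len 19), cursors c1@5 c2@14 c3@19, authorship .1111.....2222.3333
After op 5 (delete): buffer="fmtcgiyexmtchmtc" (len 16), cursors c1@4 c2@12 c3@16, authorship .111.....222.333
After op 6 (move_left): buffer="fmtcgiyexmtchmtc" (len 16), cursors c1@3 c2@11 c3@15, authorship .111.....222.333
After op 7 (insert('k')): buffer="fmtkcgiyexmtkchmtkc" (len 19), cursors c1@4 c2@13 c3@18, authorship .1111.....2222.3333
After op 8 (add_cursor(17)): buffer="fmtkcgiyexmtkchmtkc" (len 19), cursors c1@4 c2@13 c4@17 c3@18, authorship .1111.....2222.3333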